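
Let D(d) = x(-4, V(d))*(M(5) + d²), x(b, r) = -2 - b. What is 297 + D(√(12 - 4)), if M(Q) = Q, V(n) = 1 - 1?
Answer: 323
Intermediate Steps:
V(n) = 0
D(d) = 10 + 2*d² (D(d) = (-2 - 1*(-4))*(5 + d²) = (-2 + 4)*(5 + d²) = 2*(5 + d²) = 10 + 2*d²)
297 + D(√(12 - 4)) = 297 + (10 + 2*(√(12 - 4))²) = 297 + (10 + 2*(√8)²) = 297 + (10 + 2*(2*√2)²) = 297 + (10 + 2*8) = 297 + (10 + 16) = 297 + 26 = 323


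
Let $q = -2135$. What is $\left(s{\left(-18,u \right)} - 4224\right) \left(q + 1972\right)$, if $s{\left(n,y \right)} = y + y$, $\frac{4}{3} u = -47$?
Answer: $\frac{1400007}{2} \approx 7.0 \cdot 10^{5}$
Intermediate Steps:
$u = - \frac{141}{4}$ ($u = \frac{3}{4} \left(-47\right) = - \frac{141}{4} \approx -35.25$)
$s{\left(n,y \right)} = 2 y$
$\left(s{\left(-18,u \right)} - 4224\right) \left(q + 1972\right) = \left(2 \left(- \frac{141}{4}\right) - 4224\right) \left(-2135 + 1972\right) = \left(- \frac{141}{2} - 4224\right) \left(-163\right) = \left(- \frac{8589}{2}\right) \left(-163\right) = \frac{1400007}{2}$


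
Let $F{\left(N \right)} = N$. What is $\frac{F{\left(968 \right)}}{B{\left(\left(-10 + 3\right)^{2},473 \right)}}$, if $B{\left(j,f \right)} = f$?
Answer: $\frac{88}{43} \approx 2.0465$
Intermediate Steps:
$\frac{F{\left(968 \right)}}{B{\left(\left(-10 + 3\right)^{2},473 \right)}} = \frac{968}{473} = 968 \cdot \frac{1}{473} = \frac{88}{43}$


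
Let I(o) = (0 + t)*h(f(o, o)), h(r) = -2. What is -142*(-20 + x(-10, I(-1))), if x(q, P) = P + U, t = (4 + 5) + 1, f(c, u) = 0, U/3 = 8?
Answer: 2272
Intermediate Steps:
U = 24 (U = 3*8 = 24)
t = 10 (t = 9 + 1 = 10)
I(o) = -20 (I(o) = (0 + 10)*(-2) = 10*(-2) = -20)
x(q, P) = 24 + P (x(q, P) = P + 24 = 24 + P)
-142*(-20 + x(-10, I(-1))) = -142*(-20 + (24 - 20)) = -142*(-20 + 4) = -142*(-16) = 2272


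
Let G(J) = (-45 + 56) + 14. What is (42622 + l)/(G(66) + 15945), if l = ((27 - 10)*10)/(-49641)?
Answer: 1057899266/396383385 ≈ 2.6689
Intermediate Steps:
G(J) = 25 (G(J) = 11 + 14 = 25)
l = -170/49641 (l = (17*10)*(-1/49641) = 170*(-1/49641) = -170/49641 ≈ -0.0034246)
(42622 + l)/(G(66) + 15945) = (42622 - 170/49641)/(25 + 15945) = (2115798532/49641)/15970 = (2115798532/49641)*(1/15970) = 1057899266/396383385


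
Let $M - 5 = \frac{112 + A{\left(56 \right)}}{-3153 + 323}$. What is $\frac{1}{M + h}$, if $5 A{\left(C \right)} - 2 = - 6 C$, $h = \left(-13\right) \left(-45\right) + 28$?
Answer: $\frac{7075}{4372237} \approx 0.0016182$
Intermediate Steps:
$h = 613$ ($h = 585 + 28 = 613$)
$A{\left(C \right)} = \frac{2}{5} - \frac{6 C}{5}$ ($A{\left(C \right)} = \frac{2}{5} + \frac{\left(-6\right) C}{5} = \frac{2}{5} - \frac{6 C}{5}$)
$M = \frac{35262}{7075}$ ($M = 5 + \frac{112 + \left(\frac{2}{5} - \frac{336}{5}\right)}{-3153 + 323} = 5 + \frac{112 + \left(\frac{2}{5} - \frac{336}{5}\right)}{-2830} = 5 + \left(112 - \frac{334}{5}\right) \left(- \frac{1}{2830}\right) = 5 + \frac{226}{5} \left(- \frac{1}{2830}\right) = 5 - \frac{113}{7075} = \frac{35262}{7075} \approx 4.984$)
$\frac{1}{M + h} = \frac{1}{\frac{35262}{7075} + 613} = \frac{1}{\frac{4372237}{7075}} = \frac{7075}{4372237}$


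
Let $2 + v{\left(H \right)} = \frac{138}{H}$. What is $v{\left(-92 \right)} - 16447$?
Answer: $- \frac{32901}{2} \approx -16451.0$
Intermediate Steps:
$v{\left(H \right)} = -2 + \frac{138}{H}$
$v{\left(-92 \right)} - 16447 = \left(-2 + \frac{138}{-92}\right) - 16447 = \left(-2 + 138 \left(- \frac{1}{92}\right)\right) - 16447 = \left(-2 - \frac{3}{2}\right) - 16447 = - \frac{7}{2} - 16447 = - \frac{32901}{2}$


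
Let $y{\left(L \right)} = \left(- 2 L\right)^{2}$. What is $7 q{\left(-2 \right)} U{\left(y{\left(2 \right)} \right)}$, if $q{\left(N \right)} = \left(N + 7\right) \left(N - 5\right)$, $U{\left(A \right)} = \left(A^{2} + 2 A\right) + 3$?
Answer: $-71295$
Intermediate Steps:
$y{\left(L \right)} = 4 L^{2}$
$U{\left(A \right)} = 3 + A^{2} + 2 A$
$q{\left(N \right)} = \left(-5 + N\right) \left(7 + N\right)$ ($q{\left(N \right)} = \left(7 + N\right) \left(-5 + N\right) = \left(-5 + N\right) \left(7 + N\right)$)
$7 q{\left(-2 \right)} U{\left(y{\left(2 \right)} \right)} = 7 \left(-35 + \left(-2\right)^{2} + 2 \left(-2\right)\right) \left(3 + \left(4 \cdot 2^{2}\right)^{2} + 2 \cdot 4 \cdot 2^{2}\right) = 7 \left(-35 + 4 - 4\right) \left(3 + \left(4 \cdot 4\right)^{2} + 2 \cdot 4 \cdot 4\right) = 7 \left(-35\right) \left(3 + 16^{2} + 2 \cdot 16\right) = - 245 \left(3 + 256 + 32\right) = \left(-245\right) 291 = -71295$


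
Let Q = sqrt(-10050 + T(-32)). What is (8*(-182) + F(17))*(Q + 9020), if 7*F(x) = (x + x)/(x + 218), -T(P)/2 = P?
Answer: -4320735144/329 - 2395086*I*sqrt(9986)/1645 ≈ -1.3133e+7 - 1.455e+5*I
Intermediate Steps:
T(P) = -2*P
Q = I*sqrt(9986) (Q = sqrt(-10050 - 2*(-32)) = sqrt(-10050 + 64) = sqrt(-9986) = I*sqrt(9986) ≈ 99.93*I)
F(x) = 2*x/(7*(218 + x)) (F(x) = ((x + x)/(x + 218))/7 = ((2*x)/(218 + x))/7 = (2*x/(218 + x))/7 = 2*x/(7*(218 + x)))
(8*(-182) + F(17))*(Q + 9020) = (8*(-182) + (2/7)*17/(218 + 17))*(I*sqrt(9986) + 9020) = (-1456 + (2/7)*17/235)*(9020 + I*sqrt(9986)) = (-1456 + (2/7)*17*(1/235))*(9020 + I*sqrt(9986)) = (-1456 + 34/1645)*(9020 + I*sqrt(9986)) = -2395086*(9020 + I*sqrt(9986))/1645 = -4320735144/329 - 2395086*I*sqrt(9986)/1645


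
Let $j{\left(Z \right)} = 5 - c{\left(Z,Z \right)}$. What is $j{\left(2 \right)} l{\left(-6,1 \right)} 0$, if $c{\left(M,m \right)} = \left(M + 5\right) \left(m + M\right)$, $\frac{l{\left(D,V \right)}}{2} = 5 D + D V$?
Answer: $0$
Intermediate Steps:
$l{\left(D,V \right)} = 10 D + 2 D V$ ($l{\left(D,V \right)} = 2 \left(5 D + D V\right) = 10 D + 2 D V$)
$c{\left(M,m \right)} = \left(5 + M\right) \left(M + m\right)$
$j{\left(Z \right)} = 5 - 10 Z - 2 Z^{2}$ ($j{\left(Z \right)} = 5 - \left(Z^{2} + 5 Z + 5 Z + Z Z\right) = 5 - \left(Z^{2} + 5 Z + 5 Z + Z^{2}\right) = 5 - \left(2 Z^{2} + 10 Z\right) = 5 - 10 Z - 2 Z^{2}$)
$j{\left(2 \right)} l{\left(-6,1 \right)} 0 = \left(5 - 20 - 2 \cdot 2^{2}\right) 2 \left(-6\right) \left(5 + 1\right) 0 = \left(5 - 20 - 8\right) 2 \left(-6\right) 6 \cdot 0 = \left(5 - 20 - 8\right) \left(-72\right) 0 = \left(-23\right) \left(-72\right) 0 = 1656 \cdot 0 = 0$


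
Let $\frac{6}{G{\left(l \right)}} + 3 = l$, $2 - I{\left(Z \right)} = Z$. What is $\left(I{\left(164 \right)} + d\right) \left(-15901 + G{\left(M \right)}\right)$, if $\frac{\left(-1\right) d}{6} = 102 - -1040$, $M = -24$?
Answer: $\frac{334593518}{3} \approx 1.1153 \cdot 10^{8}$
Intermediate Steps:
$I{\left(Z \right)} = 2 - Z$
$G{\left(l \right)} = \frac{6}{-3 + l}$
$d = -6852$ ($d = - 6 \left(102 - -1040\right) = - 6 \left(102 + 1040\right) = \left(-6\right) 1142 = -6852$)
$\left(I{\left(164 \right)} + d\right) \left(-15901 + G{\left(M \right)}\right) = \left(\left(2 - 164\right) - 6852\right) \left(-15901 + \frac{6}{-3 - 24}\right) = \left(\left(2 - 164\right) - 6852\right) \left(-15901 + \frac{6}{-27}\right) = \left(-162 - 6852\right) \left(-15901 + 6 \left(- \frac{1}{27}\right)\right) = - 7014 \left(-15901 - \frac{2}{9}\right) = \left(-7014\right) \left(- \frac{143111}{9}\right) = \frac{334593518}{3}$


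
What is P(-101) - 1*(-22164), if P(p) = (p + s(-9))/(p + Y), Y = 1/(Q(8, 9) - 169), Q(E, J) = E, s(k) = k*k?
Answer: 180217094/8131 ≈ 22164.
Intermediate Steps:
s(k) = k²
Y = -1/161 (Y = 1/(8 - 169) = 1/(-161) = -1/161 ≈ -0.0062112)
P(p) = (81 + p)/(-1/161 + p) (P(p) = (p + (-9)²)/(p - 1/161) = (p + 81)/(-1/161 + p) = (81 + p)/(-1/161 + p))
P(-101) - 1*(-22164) = 161*(81 - 101)/(-1 + 161*(-101)) - 1*(-22164) = 161*(-20)/(-1 - 16261) + 22164 = 161*(-20)/(-16262) + 22164 = 161*(-1/16262)*(-20) + 22164 = 1610/8131 + 22164 = 180217094/8131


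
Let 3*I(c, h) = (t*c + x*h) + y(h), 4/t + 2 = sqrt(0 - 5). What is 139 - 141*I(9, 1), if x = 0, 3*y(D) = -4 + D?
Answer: 562 + 188*I*sqrt(5) ≈ 562.0 + 420.38*I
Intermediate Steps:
y(D) = -4/3 + D/3 (y(D) = (-4 + D)/3 = -4/3 + D/3)
t = 4/(-2 + I*sqrt(5)) (t = 4/(-2 + sqrt(0 - 5)) = 4/(-2 + sqrt(-5)) = 4/(-2 + I*sqrt(5)) ≈ -0.88889 - 0.99381*I)
I(c, h) = -4/9 + h/9 + c*(-8/9 - 4*I*sqrt(5)/9)/3 (I(c, h) = (((-8/9 - 4*I*sqrt(5)/9)*c + 0*h) + (-4/3 + h/3))/3 = ((c*(-8/9 - 4*I*sqrt(5)/9) + 0) + (-4/3 + h/3))/3 = (c*(-8/9 - 4*I*sqrt(5)/9) + (-4/3 + h/3))/3 = (-4/3 + h/3 + c*(-8/9 - 4*I*sqrt(5)/9))/3 = -4/9 + h/9 + c*(-8/9 - 4*I*sqrt(5)/9)/3)
139 - 141*I(9, 1) = 139 - 141*(-4/9 + (1/9)*1 - 4/27*9*(2 + I*sqrt(5))) = 139 - 141*(-4/9 + 1/9 + (-8/3 - 4*I*sqrt(5)/3)) = 139 - 141*(-3 - 4*I*sqrt(5)/3) = 139 + (423 + 188*I*sqrt(5)) = 562 + 188*I*sqrt(5)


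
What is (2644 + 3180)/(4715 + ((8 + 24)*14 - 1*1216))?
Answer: 5824/3947 ≈ 1.4756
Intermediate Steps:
(2644 + 3180)/(4715 + ((8 + 24)*14 - 1*1216)) = 5824/(4715 + (32*14 - 1216)) = 5824/(4715 + (448 - 1216)) = 5824/(4715 - 768) = 5824/3947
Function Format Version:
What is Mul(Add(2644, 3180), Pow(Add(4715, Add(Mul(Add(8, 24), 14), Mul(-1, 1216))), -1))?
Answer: Rational(5824, 3947) ≈ 1.4756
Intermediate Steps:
Mul(Add(2644, 3180), Pow(Add(4715, Add(Mul(Add(8, 24), 14), Mul(-1, 1216))), -1)) = Mul(5824, Pow(Add(4715, Add(Mul(32, 14), -1216)), -1)) = Mul(5824, Pow(Add(4715, Add(448, -1216)), -1)) = Mul(5824, Pow(Add(4715, -768), -1)) = Mul(5824, Pow(3947, -1)) = Mul(5824, Rational(1, 3947)) = Rational(5824, 3947)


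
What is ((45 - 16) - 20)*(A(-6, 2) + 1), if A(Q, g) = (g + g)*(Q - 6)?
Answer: -423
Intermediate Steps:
A(Q, g) = 2*g*(-6 + Q) (A(Q, g) = (2*g)*(-6 + Q) = 2*g*(-6 + Q))
((45 - 16) - 20)*(A(-6, 2) + 1) = ((45 - 16) - 20)*(2*2*(-6 - 6) + 1) = (29 - 20)*(2*2*(-12) + 1) = 9*(-48 + 1) = 9*(-47) = -423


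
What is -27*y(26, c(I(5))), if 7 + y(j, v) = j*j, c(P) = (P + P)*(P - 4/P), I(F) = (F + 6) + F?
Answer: -18063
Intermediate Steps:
I(F) = 6 + 2*F (I(F) = (6 + F) + F = 6 + 2*F)
c(P) = 2*P*(P - 4/P) (c(P) = (2*P)*(P - 4/P) = 2*P*(P - 4/P))
y(j, v) = -7 + j**2 (y(j, v) = -7 + j*j = -7 + j**2)
-27*y(26, c(I(5))) = -27*(-7 + 26**2) = -27*(-7 + 676) = -27*669 = -18063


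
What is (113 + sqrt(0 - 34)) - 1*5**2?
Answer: 88 + I*sqrt(34) ≈ 88.0 + 5.831*I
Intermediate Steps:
(113 + sqrt(0 - 34)) - 1*5**2 = (113 + sqrt(-34)) - 1*25 = (113 + I*sqrt(34)) - 25 = 88 + I*sqrt(34)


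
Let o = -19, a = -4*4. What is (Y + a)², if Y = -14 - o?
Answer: 121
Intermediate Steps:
a = -16
Y = 5 (Y = -14 - 1*(-19) = -14 + 19 = 5)
(Y + a)² = (5 - 16)² = (-11)² = 121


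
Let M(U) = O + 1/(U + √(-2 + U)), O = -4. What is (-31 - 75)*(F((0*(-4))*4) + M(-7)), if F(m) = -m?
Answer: 12667/29 + 159*I/29 ≈ 436.79 + 5.4828*I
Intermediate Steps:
M(U) = -4 + 1/(U + √(-2 + U))
(-31 - 75)*(F((0*(-4))*4) + M(-7)) = (-31 - 75)*(-0*(-4)*4 + (1 - 4*(-7) - 4*√(-2 - 7))/(-7 + √(-2 - 7))) = -106*(-0*4 + (1 + 28 - 12*I)/(-7 + √(-9))) = -106*(-1*0 + (1 + 28 - 12*I)/(-7 + 3*I)) = -106*(0 + ((-7 - 3*I)/58)*(1 + 28 - 12*I)) = -106*(0 + ((-7 - 3*I)/58)*(29 - 12*I)) = -106*(0 + (-7 - 3*I)*(29 - 12*I)/58) = -53*(-7 - 3*I)*(29 - 12*I)/29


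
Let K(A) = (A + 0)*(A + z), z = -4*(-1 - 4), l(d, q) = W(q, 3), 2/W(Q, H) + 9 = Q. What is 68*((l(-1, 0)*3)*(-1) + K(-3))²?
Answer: 1550468/9 ≈ 1.7227e+5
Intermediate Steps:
W(Q, H) = 2/(-9 + Q)
l(d, q) = 2/(-9 + q)
z = 20 (z = -4*(-5) = 20)
K(A) = A*(20 + A) (K(A) = (A + 0)*(A + 20) = A*(20 + A))
68*((l(-1, 0)*3)*(-1) + K(-3))² = 68*(((2/(-9 + 0))*3)*(-1) - 3*(20 - 3))² = 68*(((2/(-9))*3)*(-1) - 3*17)² = 68*(((2*(-⅑))*3)*(-1) - 51)² = 68*(-2/9*3*(-1) - 51)² = 68*(-⅔*(-1) - 51)² = 68*(⅔ - 51)² = 68*(-151/3)² = 68*(22801/9) = 1550468/9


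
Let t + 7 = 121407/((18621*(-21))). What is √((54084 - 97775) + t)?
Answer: 5*I*√3299774089801/43449 ≈ 209.04*I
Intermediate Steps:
t = -952898/130347 (t = -7 + 121407/((18621*(-21))) = -7 + 121407/(-391041) = -7 + 121407*(-1/391041) = -7 - 40469/130347 = -952898/130347 ≈ -7.3105)
√((54084 - 97775) + t) = √((54084 - 97775) - 952898/130347) = √(-43691 - 952898/130347) = √(-5695943675/130347) = 5*I*√3299774089801/43449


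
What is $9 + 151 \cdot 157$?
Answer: $23716$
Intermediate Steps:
$9 + 151 \cdot 157 = 9 + 23707 = 23716$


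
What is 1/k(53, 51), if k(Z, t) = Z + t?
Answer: 1/104 ≈ 0.0096154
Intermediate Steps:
1/k(53, 51) = 1/(53 + 51) = 1/104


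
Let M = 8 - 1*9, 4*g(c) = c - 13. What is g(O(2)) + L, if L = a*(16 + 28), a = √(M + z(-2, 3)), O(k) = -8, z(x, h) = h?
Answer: -21/4 + 44*√2 ≈ 56.975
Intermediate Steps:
g(c) = -13/4 + c/4 (g(c) = (c - 13)/4 = (-13 + c)/4 = -13/4 + c/4)
M = -1 (M = 8 - 9 = -1)
a = √2 (a = √(-1 + 3) = √2 ≈ 1.4142)
L = 44*√2 (L = √2*(16 + 28) = √2*44 = 44*√2 ≈ 62.225)
g(O(2)) + L = (-13/4 + (¼)*(-8)) + 44*√2 = (-13/4 - 2) + 44*√2 = -21/4 + 44*√2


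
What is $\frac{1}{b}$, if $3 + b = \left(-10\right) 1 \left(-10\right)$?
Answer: $\frac{1}{97} \approx 0.010309$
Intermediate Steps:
$b = 97$ ($b = -3 + \left(-10\right) 1 \left(-10\right) = -3 - -100 = -3 + 100 = 97$)
$\frac{1}{b} = \frac{1}{97}$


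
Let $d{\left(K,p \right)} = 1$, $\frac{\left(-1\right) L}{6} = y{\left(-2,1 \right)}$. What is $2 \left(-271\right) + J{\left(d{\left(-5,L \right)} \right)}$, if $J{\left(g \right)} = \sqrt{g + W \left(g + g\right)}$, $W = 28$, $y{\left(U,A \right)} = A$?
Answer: $-542 + \sqrt{57} \approx -534.45$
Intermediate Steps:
$L = -6$ ($L = \left(-6\right) 1 = -6$)
$J{\left(g \right)} = \sqrt{57} \sqrt{g}$ ($J{\left(g \right)} = \sqrt{g + 28 \left(g + g\right)} = \sqrt{g + 28 \cdot 2 g} = \sqrt{g + 56 g} = \sqrt{57 g} = \sqrt{57} \sqrt{g}$)
$2 \left(-271\right) + J{\left(d{\left(-5,L \right)} \right)} = 2 \left(-271\right) + \sqrt{57} \sqrt{1} = -542 + \sqrt{57} \cdot 1 = -542 + \sqrt{57}$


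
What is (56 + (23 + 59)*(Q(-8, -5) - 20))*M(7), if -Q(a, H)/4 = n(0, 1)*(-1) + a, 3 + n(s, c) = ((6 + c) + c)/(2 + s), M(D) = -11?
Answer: -15048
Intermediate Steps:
n(s, c) = -3 + (6 + 2*c)/(2 + s) (n(s, c) = -3 + ((6 + c) + c)/(2 + s) = -3 + (6 + 2*c)/(2 + s))
Q(a, H) = 4 - 4*a (Q(a, H) = -4*(((-3*0 + 2*1)/(2 + 0))*(-1) + a) = -4*(((0 + 2)/2)*(-1) + a) = -4*(((½)*2)*(-1) + a) = -4*(1*(-1) + a) = -4*(-1 + a) = 4 - 4*a)
(56 + (23 + 59)*(Q(-8, -5) - 20))*M(7) = (56 + (23 + 59)*((4 - 4*(-8)) - 20))*(-11) = (56 + 82*((4 + 32) - 20))*(-11) = (56 + 82*(36 - 20))*(-11) = (56 + 82*16)*(-11) = (56 + 1312)*(-11) = 1368*(-11) = -15048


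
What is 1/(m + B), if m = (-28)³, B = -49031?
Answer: -1/70983 ≈ -1.4088e-5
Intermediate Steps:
m = -21952
1/(m + B) = 1/(-21952 - 49031) = 1/(-70983) = -1/70983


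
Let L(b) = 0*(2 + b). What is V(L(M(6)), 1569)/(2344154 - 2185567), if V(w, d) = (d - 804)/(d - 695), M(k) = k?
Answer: 765/138605038 ≈ 5.5193e-6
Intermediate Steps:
L(b) = 0
V(w, d) = (-804 + d)/(-695 + d)
V(L(M(6)), 1569)/(2344154 - 2185567) = ((-804 + 1569)/(-695 + 1569))/(2344154 - 2185567) = (765/874)/158587 = ((1/874)*765)*(1/158587) = (765/874)*(1/158587) = 765/138605038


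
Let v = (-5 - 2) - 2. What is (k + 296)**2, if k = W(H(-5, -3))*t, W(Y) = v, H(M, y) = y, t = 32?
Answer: 64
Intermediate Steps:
v = -9 (v = -7 - 2 = -9)
W(Y) = -9
k = -288 (k = -9*32 = -288)
(k + 296)**2 = (-288 + 296)**2 = 8**2 = 64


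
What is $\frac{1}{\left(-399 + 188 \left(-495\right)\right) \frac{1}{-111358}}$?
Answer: $\frac{111358}{93459} \approx 1.1915$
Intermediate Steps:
$\frac{1}{\left(-399 + 188 \left(-495\right)\right) \frac{1}{-111358}} = \frac{1}{\left(-399 - 93060\right) \left(- \frac{1}{111358}\right)} = \frac{1}{\left(-93459\right) \left(- \frac{1}{111358}\right)} = \frac{1}{\frac{93459}{111358}} = \frac{111358}{93459}$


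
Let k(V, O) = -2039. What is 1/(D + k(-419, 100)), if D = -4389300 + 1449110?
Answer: -1/2942229 ≈ -3.3988e-7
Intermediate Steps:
D = -2940190
1/(D + k(-419, 100)) = 1/(-2940190 - 2039) = 1/(-2942229) = -1/2942229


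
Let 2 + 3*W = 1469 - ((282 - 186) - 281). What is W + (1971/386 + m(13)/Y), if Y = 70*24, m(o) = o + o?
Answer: 30034803/54040 ≈ 555.79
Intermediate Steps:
m(o) = 2*o
Y = 1680
W = 1652/3 (W = -2/3 + (1469 - ((282 - 186) - 281))/3 = -2/3 + (1469 - (96 - 281))/3 = -2/3 + (1469 - 1*(-185))/3 = -2/3 + (1469 + 185)/3 = -2/3 + (1/3)*1654 = -2/3 + 1654/3 = 1652/3 ≈ 550.67)
W + (1971/386 + m(13)/Y) = 1652/3 + (1971/386 + (2*13)/1680) = 1652/3 + (1971*(1/386) + 26*(1/1680)) = 1652/3 + (1971/386 + 13/840) = 1652/3 + 830329/162120 = 30034803/54040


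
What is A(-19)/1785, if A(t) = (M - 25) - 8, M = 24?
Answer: -3/595 ≈ -0.0050420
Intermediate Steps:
A(t) = -9 (A(t) = (24 - 25) - 8 = -1 - 8 = -9)
A(-19)/1785 = -9/1785 = -9*1/1785 = -3/595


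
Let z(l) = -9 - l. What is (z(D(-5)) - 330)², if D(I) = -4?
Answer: 112225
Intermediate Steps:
(z(D(-5)) - 330)² = ((-9 - 1*(-4)) - 330)² = ((-9 + 4) - 330)² = (-5 - 330)² = (-335)² = 112225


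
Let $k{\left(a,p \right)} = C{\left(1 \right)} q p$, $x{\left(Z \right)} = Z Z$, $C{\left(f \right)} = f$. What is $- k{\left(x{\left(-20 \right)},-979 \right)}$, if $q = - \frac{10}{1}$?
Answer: $-9790$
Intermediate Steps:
$q = -10$ ($q = \left(-10\right) 1 = -10$)
$x{\left(Z \right)} = Z^{2}$
$k{\left(a,p \right)} = - 10 p$ ($k{\left(a,p \right)} = 1 \left(-10\right) p = - 10 p$)
$- k{\left(x{\left(-20 \right)},-979 \right)} = - \left(-10\right) \left(-979\right) = \left(-1\right) 9790 = -9790$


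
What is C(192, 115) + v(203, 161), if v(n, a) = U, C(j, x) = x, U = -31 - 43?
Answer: 41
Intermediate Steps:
U = -74
v(n, a) = -74
C(192, 115) + v(203, 161) = 115 - 74 = 41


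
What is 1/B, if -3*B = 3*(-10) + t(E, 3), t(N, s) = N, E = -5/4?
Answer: 12/125 ≈ 0.096000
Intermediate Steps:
E = -5/4 (E = -5*1/4 = -5/4 ≈ -1.2500)
B = 125/12 (B = -(3*(-10) - 5/4)/3 = -(-30 - 5/4)/3 = -1/3*(-125/4) = 125/12 ≈ 10.417)
1/B = 1/(125/12) = 12/125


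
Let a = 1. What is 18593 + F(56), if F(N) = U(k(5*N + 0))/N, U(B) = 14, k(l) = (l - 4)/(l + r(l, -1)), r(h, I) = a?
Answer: 74373/4 ≈ 18593.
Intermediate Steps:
r(h, I) = 1
k(l) = (-4 + l)/(1 + l) (k(l) = (l - 4)/(l + 1) = (-4 + l)/(1 + l))
F(N) = 14/N
18593 + F(56) = 18593 + 14/56 = 18593 + 14*(1/56) = 18593 + 1/4 = 74373/4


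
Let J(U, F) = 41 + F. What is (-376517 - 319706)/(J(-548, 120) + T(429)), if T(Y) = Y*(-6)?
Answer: 696223/2413 ≈ 288.53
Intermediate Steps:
T(Y) = -6*Y
(-376517 - 319706)/(J(-548, 120) + T(429)) = (-376517 - 319706)/((41 + 120) - 6*429) = -696223/(161 - 2574) = -696223/(-2413) = -696223*(-1/2413) = 696223/2413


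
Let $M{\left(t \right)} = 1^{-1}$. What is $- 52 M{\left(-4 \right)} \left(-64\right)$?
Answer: $3328$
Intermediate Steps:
$M{\left(t \right)} = 1$
$- 52 M{\left(-4 \right)} \left(-64\right) = \left(-52\right) 1 \left(-64\right) = \left(-52\right) \left(-64\right) = 3328$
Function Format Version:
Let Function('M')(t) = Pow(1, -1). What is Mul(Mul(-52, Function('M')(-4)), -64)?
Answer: 3328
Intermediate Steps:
Function('M')(t) = 1
Mul(Mul(-52, Function('M')(-4)), -64) = Mul(Mul(-52, 1), -64) = Mul(-52, -64) = 3328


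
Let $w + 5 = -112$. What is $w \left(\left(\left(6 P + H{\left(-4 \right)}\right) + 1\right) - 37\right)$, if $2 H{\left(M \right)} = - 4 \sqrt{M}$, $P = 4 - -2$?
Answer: $468 i \approx 468.0 i$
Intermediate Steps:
$w = -117$ ($w = -5 - 112 = -117$)
$P = 6$ ($P = 4 + 2 = 6$)
$H{\left(M \right)} = - 2 \sqrt{M}$ ($H{\left(M \right)} = \frac{\left(-4\right) \sqrt{M}}{2} = - 2 \sqrt{M}$)
$w \left(\left(\left(6 P + H{\left(-4 \right)}\right) + 1\right) - 37\right) = - 117 \left(\left(\left(6 \cdot 6 - 2 \sqrt{-4}\right) + 1\right) - 37\right) = - 117 \left(\left(\left(36 - 2 \cdot 2 i\right) + 1\right) - 37\right) = - 117 \left(\left(\left(36 - 4 i\right) + 1\right) - 37\right) = - 117 \left(\left(37 - 4 i\right) - 37\right) = - 117 \left(- 4 i\right) = 468 i$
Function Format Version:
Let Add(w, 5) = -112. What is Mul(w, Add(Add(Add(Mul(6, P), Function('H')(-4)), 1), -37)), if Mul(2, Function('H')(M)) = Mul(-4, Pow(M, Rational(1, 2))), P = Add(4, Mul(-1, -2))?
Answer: Mul(468, I) ≈ Mul(468.00, I)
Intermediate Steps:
w = -117 (w = Add(-5, -112) = -117)
P = 6 (P = Add(4, 2) = 6)
Function('H')(M) = Mul(-2, Pow(M, Rational(1, 2))) (Function('H')(M) = Mul(Rational(1, 2), Mul(-4, Pow(M, Rational(1, 2)))) = Mul(-2, Pow(M, Rational(1, 2))))
Mul(w, Add(Add(Add(Mul(6, P), Function('H')(-4)), 1), -37)) = Mul(-117, Add(Add(Add(Mul(6, 6), Mul(-2, Pow(-4, Rational(1, 2)))), 1), -37)) = Mul(-117, Add(Add(Add(36, Mul(-2, Mul(2, I))), 1), -37)) = Mul(-117, Add(Add(Add(36, Mul(-4, I)), 1), -37)) = Mul(-117, Add(Add(37, Mul(-4, I)), -37)) = Mul(-117, Mul(-4, I)) = Mul(468, I)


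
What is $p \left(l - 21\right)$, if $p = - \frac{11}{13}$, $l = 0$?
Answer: $\frac{231}{13} \approx 17.769$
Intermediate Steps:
$p = - \frac{11}{13}$ ($p = \left(-11\right) \frac{1}{13} = - \frac{11}{13} \approx -0.84615$)
$p \left(l - 21\right) = - \frac{11 \left(0 - 21\right)}{13} = \left(- \frac{11}{13}\right) \left(-21\right) = \frac{231}{13}$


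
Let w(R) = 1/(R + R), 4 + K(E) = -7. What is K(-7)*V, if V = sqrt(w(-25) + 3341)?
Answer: -33*sqrt(37122)/10 ≈ -635.81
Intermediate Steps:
K(E) = -11 (K(E) = -4 - 7 = -11)
w(R) = 1/(2*R)
V = 3*sqrt(37122)/10 (V = sqrt((1/2)/(-25) + 3341) = sqrt((1/2)*(-1/25) + 3341) = sqrt(-1/50 + 3341) = sqrt(167049/50) = 3*sqrt(37122)/10 ≈ 57.801)
K(-7)*V = -33*sqrt(37122)/10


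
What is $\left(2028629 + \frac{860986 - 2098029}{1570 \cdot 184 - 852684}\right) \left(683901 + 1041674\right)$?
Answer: $\frac{1973627065003786425}{563804} \approx 3.5006 \cdot 10^{12}$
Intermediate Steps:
$\left(2028629 + \frac{860986 - 2098029}{1570 \cdot 184 - 852684}\right) \left(683901 + 1041674\right) = \left(2028629 - \frac{1237043}{288880 - 852684}\right) 1725575 = \left(2028629 - \frac{1237043}{-563804}\right) 1725575 = \left(2028629 - - \frac{1237043}{563804}\right) 1725575 = \left(2028629 + \frac{1237043}{563804}\right) 1725575 = \frac{1143750381759}{563804} \cdot 1725575 = \frac{1973627065003786425}{563804}$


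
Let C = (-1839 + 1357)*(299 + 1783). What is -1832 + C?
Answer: -1005356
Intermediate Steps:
C = -1003524 (C = -482*2082 = -1003524)
-1832 + C = -1832 - 1003524 = -1005356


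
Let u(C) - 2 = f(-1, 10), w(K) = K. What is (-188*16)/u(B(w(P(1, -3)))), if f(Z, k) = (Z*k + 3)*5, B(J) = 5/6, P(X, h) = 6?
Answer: 3008/33 ≈ 91.151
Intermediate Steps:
B(J) = ⅚ (B(J) = 5*(⅙) = ⅚)
f(Z, k) = 15 + 5*Z*k (f(Z, k) = (3 + Z*k)*5 = 15 + 5*Z*k)
u(C) = -33 (u(C) = 2 + (15 + 5*(-1)*10) = 2 + (15 - 50) = 2 - 35 = -33)
(-188*16)/u(B(w(P(1, -3)))) = -188*16/(-33) = -3008*(-1/33) = 3008/33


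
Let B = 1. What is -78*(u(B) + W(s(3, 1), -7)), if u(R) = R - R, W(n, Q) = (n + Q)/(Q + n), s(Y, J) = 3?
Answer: -78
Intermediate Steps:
W(n, Q) = 1 (W(n, Q) = (Q + n)/(Q + n) = 1)
u(R) = 0
-78*(u(B) + W(s(3, 1), -7)) = -78*(0 + 1) = -78*1 = -78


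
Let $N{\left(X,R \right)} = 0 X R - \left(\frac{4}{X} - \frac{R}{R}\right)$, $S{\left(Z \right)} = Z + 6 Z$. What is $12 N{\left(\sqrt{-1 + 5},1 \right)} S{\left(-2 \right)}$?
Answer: $168$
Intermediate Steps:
$S{\left(Z \right)} = 7 Z$
$N{\left(X,R \right)} = 1 - \frac{4}{X}$ ($N{\left(X,R \right)} = 0 R + \left(- \frac{4}{X} + 1\right) = 0 + \left(1 - \frac{4}{X}\right) = 1 - \frac{4}{X}$)
$12 N{\left(\sqrt{-1 + 5},1 \right)} S{\left(-2 \right)} = 12 \frac{-4 + \sqrt{-1 + 5}}{\sqrt{-1 + 5}} \cdot 7 \left(-2\right) = 12 \frac{-4 + \sqrt{4}}{\sqrt{4}} \left(-14\right) = 12 \frac{-4 + 2}{2} \left(-14\right) = 12 \cdot \frac{1}{2} \left(-2\right) \left(-14\right) = 12 \left(-1\right) \left(-14\right) = \left(-12\right) \left(-14\right) = 168$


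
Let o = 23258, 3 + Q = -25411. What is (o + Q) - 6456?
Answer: -8612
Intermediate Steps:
Q = -25414 (Q = -3 - 25411 = -25414)
(o + Q) - 6456 = (23258 - 25414) - 6456 = -2156 - 6456 = -8612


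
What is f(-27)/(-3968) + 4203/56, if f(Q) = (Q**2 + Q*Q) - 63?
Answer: 66933/896 ≈ 74.702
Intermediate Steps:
f(Q) = -63 + 2*Q**2 (f(Q) = (Q**2 + Q**2) - 63 = 2*Q**2 - 63 = -63 + 2*Q**2)
f(-27)/(-3968) + 4203/56 = (-63 + 2*(-27)**2)/(-3968) + 4203/56 = (-63 + 2*729)*(-1/3968) + 4203*(1/56) = (-63 + 1458)*(-1/3968) + 4203/56 = 1395*(-1/3968) + 4203/56 = -45/128 + 4203/56 = 66933/896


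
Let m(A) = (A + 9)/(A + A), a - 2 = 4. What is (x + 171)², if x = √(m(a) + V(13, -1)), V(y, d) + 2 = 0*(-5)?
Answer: (342 + I*√3)²/4 ≈ 29240.0 + 296.18*I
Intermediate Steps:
V(y, d) = -2 (V(y, d) = -2 + 0*(-5) = -2 + 0 = -2)
a = 6 (a = 2 + 4 = 6)
m(A) = (9 + A)/(2*A) (m(A) = (9 + A)/((2*A)) = (9 + A)*(1/(2*A)) = (9 + A)/(2*A))
x = I*√3/2 (x = √((½)*(9 + 6)/6 - 2) = √((½)*(⅙)*15 - 2) = √(5/4 - 2) = √(-¾) = I*√3/2 ≈ 0.86602*I)
(x + 171)² = (I*√3/2 + 171)² = (171 + I*√3/2)²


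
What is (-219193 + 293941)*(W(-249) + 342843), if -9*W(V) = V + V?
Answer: 25630964620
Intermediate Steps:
W(V) = -2*V/9 (W(V) = -(V + V)/9 = -2*V/9)
(-219193 + 293941)*(W(-249) + 342843) = (-219193 + 293941)*(-2/9*(-249) + 342843) = 74748*(166/3 + 342843) = 74748*(1028695/3) = 25630964620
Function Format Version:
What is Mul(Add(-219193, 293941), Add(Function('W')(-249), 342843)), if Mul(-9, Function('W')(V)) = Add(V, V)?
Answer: 25630964620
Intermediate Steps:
Function('W')(V) = Mul(Rational(-2, 9), V) (Function('W')(V) = Mul(Rational(-1, 9), Add(V, V)) = Mul(Rational(-1, 9), Mul(2, V)) = Mul(Rational(-2, 9), V))
Mul(Add(-219193, 293941), Add(Function('W')(-249), 342843)) = Mul(Add(-219193, 293941), Add(Mul(Rational(-2, 9), -249), 342843)) = Mul(74748, Add(Rational(166, 3), 342843)) = Mul(74748, Rational(1028695, 3)) = 25630964620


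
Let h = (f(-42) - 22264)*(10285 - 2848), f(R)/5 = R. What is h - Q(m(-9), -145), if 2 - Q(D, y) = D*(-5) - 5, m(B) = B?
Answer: -167139100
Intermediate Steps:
f(R) = 5*R
Q(D, y) = 7 + 5*D (Q(D, y) = 2 - (D*(-5) - 5) = 2 - (-5*D - 5) = 2 - (-5 - 5*D) = 2 + (5 + 5*D) = 7 + 5*D)
h = -167139138 (h = (5*(-42) - 22264)*(10285 - 2848) = (-210 - 22264)*7437 = -22474*7437 = -167139138)
h - Q(m(-9), -145) = -167139138 - (7 + 5*(-9)) = -167139138 - (7 - 45) = -167139138 - 1*(-38) = -167139138 + 38 = -167139100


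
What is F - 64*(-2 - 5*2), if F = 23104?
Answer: 23872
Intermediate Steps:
F - 64*(-2 - 5*2) = 23104 - 64*(-2 - 5*2) = 23104 - 64*(-2 - 10) = 23104 - 64*(-12) = 23104 - 1*(-768) = 23104 + 768 = 23872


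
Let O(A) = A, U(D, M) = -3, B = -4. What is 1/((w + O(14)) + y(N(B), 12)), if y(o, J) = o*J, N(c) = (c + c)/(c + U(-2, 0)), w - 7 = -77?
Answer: -7/296 ≈ -0.023649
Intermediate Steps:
w = -70 (w = 7 - 77 = -70)
N(c) = 2*c/(-3 + c) (N(c) = (c + c)/(c - 3) = (2*c)/(-3 + c) = 2*c/(-3 + c))
y(o, J) = J*o
1/((w + O(14)) + y(N(B), 12)) = 1/((-70 + 14) + 12*(2*(-4)/(-3 - 4))) = 1/(-56 + 12*(2*(-4)/(-7))) = 1/(-56 + 12*(2*(-4)*(-1/7))) = 1/(-56 + 12*(8/7)) = 1/(-56 + 96/7) = 1/(-296/7) = -7/296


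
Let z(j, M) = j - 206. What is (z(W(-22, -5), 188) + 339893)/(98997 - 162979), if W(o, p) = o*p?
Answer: -339797/63982 ≈ -5.3108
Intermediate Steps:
z(j, M) = -206 + j
(z(W(-22, -5), 188) + 339893)/(98997 - 162979) = ((-206 - 22*(-5)) + 339893)/(98997 - 162979) = ((-206 + 110) + 339893)/(-63982) = (-96 + 339893)*(-1/63982) = 339797*(-1/63982) = -339797/63982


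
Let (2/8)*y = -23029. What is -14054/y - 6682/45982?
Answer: 7677979/1058919478 ≈ 0.0072508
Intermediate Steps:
y = -92116 (y = 4*(-23029) = -92116)
-14054/y - 6682/45982 = -14054/(-92116) - 6682/45982 = -14054*(-1/92116) - 6682*1/45982 = 7027/46058 - 3341/22991 = 7677979/1058919478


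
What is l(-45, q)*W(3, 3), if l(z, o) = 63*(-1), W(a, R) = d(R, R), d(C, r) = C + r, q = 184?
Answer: -378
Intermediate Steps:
W(a, R) = 2*R (W(a, R) = R + R = 2*R)
l(z, o) = -63
l(-45, q)*W(3, 3) = -126*3 = -63*6 = -378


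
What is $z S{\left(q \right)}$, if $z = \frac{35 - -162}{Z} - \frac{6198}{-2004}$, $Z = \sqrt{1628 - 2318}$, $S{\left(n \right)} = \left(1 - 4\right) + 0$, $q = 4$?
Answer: $- \frac{3099}{334} + \frac{197 i \sqrt{690}}{230} \approx -9.2784 + 22.499 i$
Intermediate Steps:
$S{\left(n \right)} = -3$ ($S{\left(n \right)} = -3 + 0 = -3$)
$Z = i \sqrt{690}$ ($Z = \sqrt{-690} = i \sqrt{690} \approx 26.268 i$)
$z = \frac{1033}{334} - \frac{197 i \sqrt{690}}{690}$ ($z = \frac{35 - -162}{i \sqrt{690}} - \frac{6198}{-2004} = \left(35 + 162\right) \left(- \frac{i \sqrt{690}}{690}\right) - - \frac{1033}{334} = 197 \left(- \frac{i \sqrt{690}}{690}\right) + \frac{1033}{334} = - \frac{197 i \sqrt{690}}{690} + \frac{1033}{334} = \frac{1033}{334} - \frac{197 i \sqrt{690}}{690} \approx 3.0928 - 7.4997 i$)
$z S{\left(q \right)} = \left(\frac{1033}{334} - \frac{197 i \sqrt{690}}{690}\right) \left(-3\right) = - \frac{3099}{334} + \frac{197 i \sqrt{690}}{230}$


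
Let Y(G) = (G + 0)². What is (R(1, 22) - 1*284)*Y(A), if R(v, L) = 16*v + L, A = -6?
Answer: -8856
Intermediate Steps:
Y(G) = G²
R(v, L) = L + 16*v
(R(1, 22) - 1*284)*Y(A) = ((22 + 16*1) - 1*284)*(-6)² = ((22 + 16) - 284)*36 = (38 - 284)*36 = -246*36 = -8856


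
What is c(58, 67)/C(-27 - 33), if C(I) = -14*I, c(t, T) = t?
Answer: 29/420 ≈ 0.069048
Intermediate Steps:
c(58, 67)/C(-27 - 33) = 58/((-14*(-27 - 33))) = 58/((-14*(-60))) = 58/840 = 58*(1/840) = 29/420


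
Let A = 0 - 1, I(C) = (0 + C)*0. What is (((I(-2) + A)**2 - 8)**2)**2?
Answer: 2401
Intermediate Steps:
I(C) = 0 (I(C) = C*0 = 0)
A = -1
(((I(-2) + A)**2 - 8)**2)**2 = (((0 - 1)**2 - 8)**2)**2 = (((-1)**2 - 8)**2)**2 = ((1 - 8)**2)**2 = ((-7)**2)**2 = 49**2 = 2401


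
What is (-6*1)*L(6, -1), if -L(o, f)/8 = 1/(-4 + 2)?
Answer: -24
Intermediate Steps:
L(o, f) = 4 (L(o, f) = -8/(-4 + 2) = -8/(-2) = -8*(-½) = 4)
(-6*1)*L(6, -1) = -6*1*4 = -6*4 = -24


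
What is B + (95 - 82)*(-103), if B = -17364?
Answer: -18703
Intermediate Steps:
B + (95 - 82)*(-103) = -17364 + (95 - 82)*(-103) = -17364 + 13*(-103) = -17364 - 1339 = -18703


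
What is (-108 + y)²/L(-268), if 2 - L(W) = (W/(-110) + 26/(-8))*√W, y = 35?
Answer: 128961800/2195147 - 104928010*I*√67/2195147 ≈ 58.749 - 391.26*I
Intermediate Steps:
L(W) = 2 - √W*(-13/4 - W/110) (L(W) = 2 - (W/(-110) + 26/(-8))*√W = 2 - (W*(-1/110) + 26*(-⅛))*√W = 2 - (-W/110 - 13/4)*√W = 2 - (-13/4 - W/110)*√W = 2 - √W*(-13/4 - W/110))
(-108 + y)²/L(-268) = (-108 + 35)²/(2 + (-268)^(3/2)/110 + 13*√(-268)/4) = (-73)²/(2 + (-536*I*√67)/110 + 13*(2*I*√67)/4) = 5329/(2 - 268*I*√67/55 + 13*I*√67/2) = 5329/(2 + 179*I*√67/110)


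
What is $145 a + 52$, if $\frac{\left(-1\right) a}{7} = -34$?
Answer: $34562$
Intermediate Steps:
$a = 238$ ($a = \left(-7\right) \left(-34\right) = 238$)
$145 a + 52 = 145 \cdot 238 + 52 = 34510 + 52 = 34562$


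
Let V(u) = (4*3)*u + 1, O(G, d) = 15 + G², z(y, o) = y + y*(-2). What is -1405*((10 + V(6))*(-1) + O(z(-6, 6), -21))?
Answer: 44960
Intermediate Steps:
z(y, o) = -y (z(y, o) = y - 2*y = -y)
V(u) = 1 + 12*u (V(u) = 12*u + 1 = 1 + 12*u)
-1405*((10 + V(6))*(-1) + O(z(-6, 6), -21)) = -1405*((10 + (1 + 12*6))*(-1) + (15 + (-1*(-6))²)) = -1405*((10 + (1 + 72))*(-1) + (15 + 6²)) = -1405*((10 + 73)*(-1) + (15 + 36)) = -1405*(83*(-1) + 51) = -1405*(-83 + 51) = -1405*(-32) = 44960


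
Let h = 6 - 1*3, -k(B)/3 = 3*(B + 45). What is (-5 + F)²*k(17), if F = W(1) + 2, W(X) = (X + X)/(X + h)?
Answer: -6975/2 ≈ -3487.5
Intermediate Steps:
k(B) = -405 - 9*B (k(B) = -9*(B + 45) = -9*(45 + B) = -3*(135 + 3*B) = -405 - 9*B)
h = 3 (h = 6 - 3 = 3)
W(X) = 2*X/(3 + X) (W(X) = (X + X)/(X + 3) = (2*X)/(3 + X) = 2*X/(3 + X))
F = 5/2 (F = 2*1/(3 + 1) + 2 = 2*1/4 + 2 = 2*1*(¼) + 2 = ½ + 2 = 5/2 ≈ 2.5000)
(-5 + F)²*k(17) = (-5 + 5/2)²*(-405 - 9*17) = (-5/2)²*(-405 - 153) = (25/4)*(-558) = -6975/2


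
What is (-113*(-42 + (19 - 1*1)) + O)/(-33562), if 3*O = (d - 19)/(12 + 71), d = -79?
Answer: -337595/4178469 ≈ -0.080794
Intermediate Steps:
O = -98/249 (O = ((-79 - 19)/(12 + 71))/3 = (-98/83)/3 = (-98*1/83)/3 = (⅓)*(-98/83) = -98/249 ≈ -0.39357)
(-113*(-42 + (19 - 1*1)) + O)/(-33562) = (-113*(-42 + (19 - 1*1)) - 98/249)/(-33562) = (-113*(-42 + (19 - 1)) - 98/249)*(-1/33562) = (-113*(-42 + 18) - 98/249)*(-1/33562) = (-113*(-24) - 98/249)*(-1/33562) = (2712 - 98/249)*(-1/33562) = (675190/249)*(-1/33562) = -337595/4178469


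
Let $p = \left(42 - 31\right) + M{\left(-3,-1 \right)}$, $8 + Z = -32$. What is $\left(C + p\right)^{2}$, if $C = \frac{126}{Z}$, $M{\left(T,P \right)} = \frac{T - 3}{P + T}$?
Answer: $\frac{34969}{400} \approx 87.422$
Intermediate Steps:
$Z = -40$ ($Z = -8 - 32 = -40$)
$M{\left(T,P \right)} = \frac{-3 + T}{P + T}$
$C = - \frac{63}{20}$ ($C = \frac{126}{-40} = 126 \left(- \frac{1}{40}\right) = - \frac{63}{20} \approx -3.15$)
$p = \frac{25}{2}$ ($p = \left(42 - 31\right) + \frac{-3 - 3}{-1 - 3} = 11 + \frac{1}{-4} \left(-6\right) = 11 - - \frac{3}{2} = 11 + \frac{3}{2} = \frac{25}{2} \approx 12.5$)
$\left(C + p\right)^{2} = \left(- \frac{63}{20} + \frac{25}{2}\right)^{2} = \left(\frac{187}{20}\right)^{2} = \frac{34969}{400}$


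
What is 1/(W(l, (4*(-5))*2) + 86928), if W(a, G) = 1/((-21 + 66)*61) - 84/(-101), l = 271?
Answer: 277245/24100584041 ≈ 1.1504e-5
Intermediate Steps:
W(a, G) = 230681/277245 (W(a, G) = (1/61)/45 - 84*(-1/101) = (1/45)*(1/61) + 84/101 = 1/2745 + 84/101 = 230681/277245)
1/(W(l, (4*(-5))*2) + 86928) = 1/(230681/277245 + 86928) = 1/(24100584041/277245) = 277245/24100584041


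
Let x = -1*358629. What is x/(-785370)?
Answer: 119543/261790 ≈ 0.45664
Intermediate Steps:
x = -358629
x/(-785370) = -358629/(-785370) = -358629*(-1/785370) = 119543/261790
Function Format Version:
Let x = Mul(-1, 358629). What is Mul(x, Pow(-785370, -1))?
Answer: Rational(119543, 261790) ≈ 0.45664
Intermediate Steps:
x = -358629
Mul(x, Pow(-785370, -1)) = Mul(-358629, Pow(-785370, -1)) = Mul(-358629, Rational(-1, 785370)) = Rational(119543, 261790)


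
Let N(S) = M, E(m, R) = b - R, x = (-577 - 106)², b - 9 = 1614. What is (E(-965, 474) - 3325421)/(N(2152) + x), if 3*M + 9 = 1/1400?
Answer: -13961942400/1959241201 ≈ -7.1262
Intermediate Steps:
b = 1623 (b = 9 + 1614 = 1623)
x = 466489 (x = (-683)² = 466489)
E(m, R) = 1623 - R
M = -12599/4200 (M = -3 + (⅓)/1400 = -3 + (⅓)*(1/1400) = -3 + 1/4200 = -12599/4200 ≈ -2.9998)
N(S) = -12599/4200
(E(-965, 474) - 3325421)/(N(2152) + x) = ((1623 - 1*474) - 3325421)/(-12599/4200 + 466489) = ((1623 - 474) - 3325421)/(1959241201/4200) = (1149 - 3325421)*(4200/1959241201) = -3324272*4200/1959241201 = -13961942400/1959241201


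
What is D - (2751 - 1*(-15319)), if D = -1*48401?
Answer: -66471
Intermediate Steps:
D = -48401
D - (2751 - 1*(-15319)) = -48401 - (2751 - 1*(-15319)) = -48401 - (2751 + 15319) = -48401 - 1*18070 = -48401 - 18070 = -66471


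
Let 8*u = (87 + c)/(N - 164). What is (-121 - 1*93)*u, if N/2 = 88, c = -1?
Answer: -4601/24 ≈ -191.71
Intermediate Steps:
N = 176 (N = 2*88 = 176)
u = 43/48 (u = ((87 - 1)/(176 - 164))/8 = (86/12)/8 = (86*(1/12))/8 = (⅛)*(43/6) = 43/48 ≈ 0.89583)
(-121 - 1*93)*u = (-121 - 1*93)*(43/48) = (-121 - 93)*(43/48) = -214*43/48 = -4601/24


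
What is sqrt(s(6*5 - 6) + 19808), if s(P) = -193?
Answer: sqrt(19615) ≈ 140.05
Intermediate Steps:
sqrt(s(6*5 - 6) + 19808) = sqrt(-193 + 19808) = sqrt(19615)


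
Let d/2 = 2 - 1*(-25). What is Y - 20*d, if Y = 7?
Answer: -1073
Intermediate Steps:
d = 54 (d = 2*(2 - 1*(-25)) = 2*(2 + 25) = 2*27 = 54)
Y - 20*d = 7 - 20*54 = 7 - 1080 = -1073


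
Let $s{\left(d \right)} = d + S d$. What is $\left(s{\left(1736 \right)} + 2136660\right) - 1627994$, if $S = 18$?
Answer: $541650$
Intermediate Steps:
$s{\left(d \right)} = 19 d$ ($s{\left(d \right)} = d + 18 d = 19 d$)
$\left(s{\left(1736 \right)} + 2136660\right) - 1627994 = \left(19 \cdot 1736 + 2136660\right) - 1627994 = \left(32984 + 2136660\right) - 1627994 = 2169644 - 1627994 = 541650$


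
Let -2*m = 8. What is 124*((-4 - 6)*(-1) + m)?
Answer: 744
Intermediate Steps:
m = -4 (m = -½*8 = -4)
124*((-4 - 6)*(-1) + m) = 124*((-4 - 6)*(-1) - 4) = 124*(-10*(-1) - 4) = 124*(10 - 4) = 124*6 = 744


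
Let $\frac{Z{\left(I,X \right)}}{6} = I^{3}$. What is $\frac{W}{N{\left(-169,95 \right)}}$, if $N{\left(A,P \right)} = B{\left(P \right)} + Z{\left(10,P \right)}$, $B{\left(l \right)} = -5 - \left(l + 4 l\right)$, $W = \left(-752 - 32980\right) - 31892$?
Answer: $- \frac{8203}{690} \approx -11.888$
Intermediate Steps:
$Z{\left(I,X \right)} = 6 I^{3}$
$W = -65624$ ($W = -33732 - 31892 = -65624$)
$B{\left(l \right)} = -5 - 5 l$
$N{\left(A,P \right)} = 5995 - 5 P$ ($N{\left(A,P \right)} = \left(-5 - 5 P\right) + 6 \cdot 10^{3} = \left(-5 - 5 P\right) + 6 \cdot 1000 = \left(-5 - 5 P\right) + 6000 = 5995 - 5 P$)
$\frac{W}{N{\left(-169,95 \right)}} = - \frac{65624}{5995 - 475} = - \frac{65624}{5520} = \left(-65624\right) \frac{1}{5520} = - \frac{8203}{690}$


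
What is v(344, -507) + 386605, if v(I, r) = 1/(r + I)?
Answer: 63016614/163 ≈ 3.8661e+5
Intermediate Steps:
v(I, r) = 1/(I + r)
v(344, -507) + 386605 = 1/(344 - 507) + 386605 = 1/(-163) + 386605 = -1/163 + 386605 = 63016614/163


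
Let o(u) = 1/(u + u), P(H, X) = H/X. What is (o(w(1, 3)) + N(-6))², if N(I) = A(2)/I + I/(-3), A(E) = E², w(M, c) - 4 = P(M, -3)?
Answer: 9409/4356 ≈ 2.1600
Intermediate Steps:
w(M, c) = 4 - M/3 (w(M, c) = 4 + M/(-3) = 4 + M*(-⅓) = 4 - M/3)
o(u) = 1/(2*u)
N(I) = 4/I - I/3 (N(I) = 2²/I + I/(-3) = 4/I + I*(-⅓) = 4/I - I/3)
(o(w(1, 3)) + N(-6))² = (1/(2*(4 - ⅓*1)) + (4/(-6) - ⅓*(-6)))² = (1/(2*(4 - ⅓)) + (4*(-⅙) + 2))² = (1/(2*(11/3)) + (-⅔ + 2))² = ((½)*(3/11) + 4/3)² = (3/22 + 4/3)² = (97/66)² = 9409/4356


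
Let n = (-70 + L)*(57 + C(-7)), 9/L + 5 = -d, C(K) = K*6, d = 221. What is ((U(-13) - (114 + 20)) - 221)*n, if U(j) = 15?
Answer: 40363950/113 ≈ 3.5720e+5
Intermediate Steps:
C(K) = 6*K
L = -9/226 (L = 9/(-5 - 1*221) = 9/(-5 - 221) = 9/(-226) = 9*(-1/226) = -9/226 ≈ -0.039823)
n = -237435/226 (n = (-70 - 9/226)*(57 + 6*(-7)) = -15829*(57 - 42)/226 = -15829/226*15 = -237435/226 ≈ -1050.6)
((U(-13) - (114 + 20)) - 221)*n = ((15 - (114 + 20)) - 221)*(-237435/226) = ((15 - 1*134) - 221)*(-237435/226) = ((15 - 134) - 221)*(-237435/226) = (-119 - 221)*(-237435/226) = -340*(-237435/226) = 40363950/113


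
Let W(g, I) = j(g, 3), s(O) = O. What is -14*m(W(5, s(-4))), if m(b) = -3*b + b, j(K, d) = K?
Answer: 140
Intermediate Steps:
W(g, I) = g
m(b) = -2*b
-14*m(W(5, s(-4))) = -(-28)*5 = -14*(-10) = 140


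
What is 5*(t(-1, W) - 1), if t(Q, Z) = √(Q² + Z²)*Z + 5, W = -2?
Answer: 20 - 10*√5 ≈ -2.3607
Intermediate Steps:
t(Q, Z) = 5 + Z*√(Q² + Z²) (t(Q, Z) = Z*√(Q² + Z²) + 5 = 5 + Z*√(Q² + Z²))
5*(t(-1, W) - 1) = 5*((5 - 2*√((-1)² + (-2)²)) - 1) = 5*((5 - 2*√(1 + 4)) - 1) = 5*((5 - 2*√5) - 1) = 5*(4 - 2*√5) = 20 - 10*√5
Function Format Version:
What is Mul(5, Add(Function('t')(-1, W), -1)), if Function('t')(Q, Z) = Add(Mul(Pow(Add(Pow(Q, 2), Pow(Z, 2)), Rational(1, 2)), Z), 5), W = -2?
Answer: Add(20, Mul(-10, Pow(5, Rational(1, 2)))) ≈ -2.3607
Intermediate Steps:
Function('t')(Q, Z) = Add(5, Mul(Z, Pow(Add(Pow(Q, 2), Pow(Z, 2)), Rational(1, 2)))) (Function('t')(Q, Z) = Add(Mul(Z, Pow(Add(Pow(Q, 2), Pow(Z, 2)), Rational(1, 2))), 5) = Add(5, Mul(Z, Pow(Add(Pow(Q, 2), Pow(Z, 2)), Rational(1, 2)))))
Mul(5, Add(Function('t')(-1, W), -1)) = Mul(5, Add(Add(5, Mul(-2, Pow(Add(Pow(-1, 2), Pow(-2, 2)), Rational(1, 2)))), -1)) = Mul(5, Add(Add(5, Mul(-2, Pow(Add(1, 4), Rational(1, 2)))), -1)) = Mul(5, Add(Add(5, Mul(-2, Pow(5, Rational(1, 2)))), -1)) = Mul(5, Add(4, Mul(-2, Pow(5, Rational(1, 2))))) = Add(20, Mul(-10, Pow(5, Rational(1, 2))))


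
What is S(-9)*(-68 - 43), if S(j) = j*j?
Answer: -8991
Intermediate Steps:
S(j) = j²
S(-9)*(-68 - 43) = (-9)²*(-68 - 43) = 81*(-111) = -8991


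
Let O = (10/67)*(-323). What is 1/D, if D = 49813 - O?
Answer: 67/3340701 ≈ 2.0056e-5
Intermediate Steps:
O = -3230/67 (O = (10*(1/67))*(-323) = (10/67)*(-323) = -3230/67 ≈ -48.209)
D = 3340701/67 (D = 49813 - 1*(-3230/67) = 49813 + 3230/67 = 3340701/67 ≈ 49861.)
1/D = 1/(3340701/67) = 67/3340701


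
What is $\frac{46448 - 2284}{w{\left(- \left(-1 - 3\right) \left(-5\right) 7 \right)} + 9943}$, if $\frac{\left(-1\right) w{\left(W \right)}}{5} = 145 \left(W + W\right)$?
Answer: $\frac{44164}{212943} \approx 0.2074$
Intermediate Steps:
$w{\left(W \right)} = - 1450 W$ ($w{\left(W \right)} = - 5 \cdot 145 \left(W + W\right) = - 5 \cdot 145 \cdot 2 W = - 5 \cdot 290 W = - 1450 W$)
$\frac{46448 - 2284}{w{\left(- \left(-1 - 3\right) \left(-5\right) 7 \right)} + 9943} = \frac{46448 - 2284}{- 1450 - \left(-1 - 3\right) \left(-5\right) 7 + 9943} = \frac{44164}{- 1450 - \left(-1 - 3\right) \left(-5\right) 7 + 9943} = \frac{44164}{- 1450 - \left(-4\right) \left(-5\right) 7 + 9943} = \frac{44164}{- 1450 \left(-1\right) 20 \cdot 7 + 9943} = \frac{44164}{- 1450 \left(\left(-20\right) 7\right) + 9943} = \frac{44164}{\left(-1450\right) \left(-140\right) + 9943} = \frac{44164}{203000 + 9943} = \frac{44164}{212943}$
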